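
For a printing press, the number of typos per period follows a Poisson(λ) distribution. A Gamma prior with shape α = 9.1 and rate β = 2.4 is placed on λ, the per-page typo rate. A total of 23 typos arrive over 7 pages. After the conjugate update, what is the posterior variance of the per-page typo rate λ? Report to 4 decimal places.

0.3633

With a Gamma(shape α, rate β) prior, the Poisson likelihood is conjugate: the posterior is Gamma(α + ΣXᵢ, β + n).
Posterior: Gamma(α+S, β+n) = Gamma(9.1+23, 2.4+7) = Gamma(32.1, 9.4).
Var = α/β² = 32.1/9.4² = 0.3633.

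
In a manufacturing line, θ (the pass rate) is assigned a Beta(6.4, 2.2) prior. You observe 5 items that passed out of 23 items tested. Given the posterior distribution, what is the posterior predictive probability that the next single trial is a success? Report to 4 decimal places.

0.3608

The Beta prior is conjugate to a Binomial/Bernoulli likelihood; the update adds successes to α and failures to β.
Posterior: Beta(α+k, β+n−k) = Beta(6.4+5, 2.2+18) = Beta(11.4, 20.2).
For a single future Bernoulli trial, P(success | data) = α/(α+β) = 0.3608.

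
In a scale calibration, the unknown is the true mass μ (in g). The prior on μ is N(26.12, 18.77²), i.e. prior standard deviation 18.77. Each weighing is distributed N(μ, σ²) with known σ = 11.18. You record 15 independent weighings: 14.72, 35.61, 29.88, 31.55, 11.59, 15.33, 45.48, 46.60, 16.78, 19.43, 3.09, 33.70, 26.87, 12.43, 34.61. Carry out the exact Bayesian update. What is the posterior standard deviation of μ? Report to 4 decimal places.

2.8531

For Normal data with known variance σ², a Normal(μ₀, σ₀²) prior on μ is conjugate. Posterior precision = 1/σ₀² + n/σ²; posterior mean is the precision-weighted average of μ₀ and x̄.
σ₀² = 18.77² = 352.3129, σ² = 11.18² = 124.9924; σ² + n·σ₀² = 124.9924 + 15·352.3129 = 5409.6859.
Posterior precision = 1/σ₀² + n/σ² = 1/352.3129 + 15/124.9924 = (σ² + n·σ₀²)/(σ₀²σ²) = 5409.6859/(352.3129·124.9924); posterior variance σₙ² = σ₀²σ²/(σ² + n·σ₀²) = 352.3129·124.9924/5409.6859 = 8.140294.
Posterior SD = √σₙ² = √(352.3129·124.9924/5409.6859) = 2.8531.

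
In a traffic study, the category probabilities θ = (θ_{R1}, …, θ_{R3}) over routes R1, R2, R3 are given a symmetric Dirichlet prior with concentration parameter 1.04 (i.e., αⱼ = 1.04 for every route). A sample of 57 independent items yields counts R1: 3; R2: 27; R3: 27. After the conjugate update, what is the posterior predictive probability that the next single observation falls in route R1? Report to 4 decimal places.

The Dirichlet prior is conjugate to the Multinomial likelihood: each posterior αⱼ = prior αⱼ + observed count nⱼ.
Posterior concentration: (4.04, 28.04, 28.04), total = 60.12.
P(next = R1 | data) = α_{R1}/Σα = 0.0672.

0.0672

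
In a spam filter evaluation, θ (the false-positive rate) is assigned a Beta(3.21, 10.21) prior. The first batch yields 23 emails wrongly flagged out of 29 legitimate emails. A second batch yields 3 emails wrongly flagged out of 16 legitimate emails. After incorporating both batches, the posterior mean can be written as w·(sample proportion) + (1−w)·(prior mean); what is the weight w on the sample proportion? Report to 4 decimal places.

0.7703

The Beta prior is conjugate to a Binomial/Bernoulli likelihood; the update adds successes to α and failures to β.
Total number of legitimate emails: n = 29 + 16 = 45.
Posterior mean = (α₀+k)/(α₀+β₀+n) = [n/(α₀+β₀+n)]·(k/n) + [(α₀+β₀)/(α₀+β₀+n)]·α₀/(α₀+β₀), so only n and the prior enter the weight.
The weight on the data is w = n/(α₀+β₀+n) = 45/(3.21+10.21+45) = 45/58.42 = 0.7703.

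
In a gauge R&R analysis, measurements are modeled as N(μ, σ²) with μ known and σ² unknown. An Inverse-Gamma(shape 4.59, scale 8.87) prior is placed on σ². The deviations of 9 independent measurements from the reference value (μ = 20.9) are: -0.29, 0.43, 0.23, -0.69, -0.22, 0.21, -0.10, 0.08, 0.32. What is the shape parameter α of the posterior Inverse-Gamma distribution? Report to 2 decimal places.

With known mean μ and an Inverse-Gamma(α, β) prior on σ², the Normal likelihood is conjugate: posterior is Inv-Gamma(α + n/2, β + Σ(xᵢ−μ)²/2).
Σ(xᵢ−μ)² = (-0.29)² + (0.43)² + (0.23)² + (-0.69)² + (-0.22)² + (0.21)² + (-0.10)² + (0.08)² + (0.32)² = 1.0093.
Posterior: Inv-Gamma(4.59 + 9/2, 8.87 + 1.0093/2) = Inv-Gamma(9.09, 9.37465).
Posterior α = 9.09.

9.09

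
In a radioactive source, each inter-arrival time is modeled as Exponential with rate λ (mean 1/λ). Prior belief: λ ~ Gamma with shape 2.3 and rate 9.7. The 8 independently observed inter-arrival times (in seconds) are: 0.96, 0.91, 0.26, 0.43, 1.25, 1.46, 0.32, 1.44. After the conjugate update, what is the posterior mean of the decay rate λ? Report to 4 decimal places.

0.6157

With a Gamma(shape α, rate β) prior on the exponential rate λ, the posterior after n observations with total T = Σxᵢ is Gamma(α+n, β+T).
Sum of observations T = 7.03 seconds; n = 8.
Posterior: Gamma(2.3+8, 9.7+7.03) = Gamma(10.3, 16.73).
Posterior mean of λ = α/β = 10.3/16.73 = 0.6157.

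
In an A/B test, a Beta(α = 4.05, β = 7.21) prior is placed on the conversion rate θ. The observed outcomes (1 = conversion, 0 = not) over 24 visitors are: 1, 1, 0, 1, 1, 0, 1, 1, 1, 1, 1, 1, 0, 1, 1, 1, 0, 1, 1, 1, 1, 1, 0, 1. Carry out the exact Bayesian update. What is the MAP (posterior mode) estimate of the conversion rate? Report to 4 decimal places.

The Beta prior is conjugate to a Binomial/Bernoulli likelihood; the update adds successes to α and failures to β.
Posterior: Beta(α+k, β+n−k) = Beta(4.05+19, 7.21+5) = Beta(23.05, 12.21).
Mode of Beta(a,b) for a,b>1 is (a−1)/(a+b−2) = 22.05/33.26 = 0.6630.

0.6630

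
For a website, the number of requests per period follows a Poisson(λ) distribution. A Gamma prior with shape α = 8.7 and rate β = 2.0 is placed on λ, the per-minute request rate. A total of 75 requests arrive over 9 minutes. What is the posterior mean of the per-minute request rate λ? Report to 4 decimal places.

7.6091

With a Gamma(shape α, rate β) prior, the Poisson likelihood is conjugate: the posterior is Gamma(α + ΣXᵢ, β + n).
Posterior: Gamma(α+S, β+n) = Gamma(8.7+75, 2.0+9) = Gamma(83.7, 11.0).
Posterior mean = α/β = 83.7/11.0 = 7.6091.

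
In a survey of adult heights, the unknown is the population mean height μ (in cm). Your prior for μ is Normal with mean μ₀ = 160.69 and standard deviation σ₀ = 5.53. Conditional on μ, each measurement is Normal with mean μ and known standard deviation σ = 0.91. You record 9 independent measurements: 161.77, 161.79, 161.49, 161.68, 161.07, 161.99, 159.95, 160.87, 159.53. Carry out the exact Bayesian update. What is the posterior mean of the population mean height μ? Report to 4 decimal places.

For Normal data with known variance σ², a Normal(μ₀, σ₀²) prior on μ is conjugate. Posterior precision = 1/σ₀² + n/σ²; posterior mean is the precision-weighted average of μ₀ and x̄.
Σxᵢ = 161.77 + 161.79 + 161.49 + 161.68 + 161.07 + 161.99 + 159.95 + 160.87 + 159.53 = 1450.14, so n·x̄ = 1450.14.
σ₀² = 5.53² = 30.5809, σ² = 0.91² = 0.8281; σ² + n·σ₀² = 0.8281 + 9·30.5809 = 276.0562.
Posterior mean = (μ₀/σ₀² + n·x̄/σ²)/(1/σ₀² + n/σ²) = (σ²·μ₀ + σ₀²·n·x̄)/(σ² + n·σ₀²) = (0.8281·160.69 + 30.5809·1450.14)/276.0562 = 44479.653715/276.0562 = 161.1254.

161.1254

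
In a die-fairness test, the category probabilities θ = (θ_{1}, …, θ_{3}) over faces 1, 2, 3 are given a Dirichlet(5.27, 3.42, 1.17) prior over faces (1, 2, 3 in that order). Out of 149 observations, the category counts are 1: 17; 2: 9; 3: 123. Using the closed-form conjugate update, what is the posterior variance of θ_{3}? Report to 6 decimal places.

0.001068

The Dirichlet prior is conjugate to the Multinomial likelihood: each posterior αⱼ = prior αⱼ + observed count nⱼ.
Posterior concentration: (22.27, 12.42, 124.17), total = 158.86.
Var[θ_j] = α_j(Σα−α_j)/((Σα)²(Σα+1)) = 124.17·34.69/(158.86²·159.86) = 0.001068.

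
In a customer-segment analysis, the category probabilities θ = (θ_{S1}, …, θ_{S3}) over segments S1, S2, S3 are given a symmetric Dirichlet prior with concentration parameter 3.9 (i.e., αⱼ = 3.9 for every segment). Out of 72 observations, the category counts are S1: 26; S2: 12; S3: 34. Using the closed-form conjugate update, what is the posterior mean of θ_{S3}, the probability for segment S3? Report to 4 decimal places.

The Dirichlet prior is conjugate to the Multinomial likelihood: each posterior αⱼ = prior αⱼ + observed count nⱼ.
Posterior concentration: (29.9, 15.9, 37.9), total = 83.7.
E[θ_{S3}|data] = α_{S3}/Σα = 37.9/83.7 = 0.4528.

0.4528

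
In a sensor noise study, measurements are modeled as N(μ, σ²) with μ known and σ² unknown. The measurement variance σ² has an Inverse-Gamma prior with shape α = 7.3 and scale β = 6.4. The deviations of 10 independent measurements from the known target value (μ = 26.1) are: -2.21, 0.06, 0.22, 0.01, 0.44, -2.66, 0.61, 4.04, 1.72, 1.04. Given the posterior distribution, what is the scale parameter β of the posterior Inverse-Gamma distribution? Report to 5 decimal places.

With known mean μ and an Inverse-Gamma(α, β) prior on σ², the Normal likelihood is conjugate: posterior is Inv-Gamma(α + n/2, β + Σ(xᵢ−μ)²/2).
Σ(xᵢ−μ)² = (-2.21)² + (0.06)² + (0.22)² + (0.01)² + (0.44)² + (-2.66)² + (0.61)² + (4.04)² + (1.72)² + (1.04)² = 32.9391.
Posterior: Inv-Gamma(7.3 + 10/2, 6.4 + 32.9391/2) = Inv-Gamma(12.30, 22.86955).
Posterior β = 22.86955.

22.86955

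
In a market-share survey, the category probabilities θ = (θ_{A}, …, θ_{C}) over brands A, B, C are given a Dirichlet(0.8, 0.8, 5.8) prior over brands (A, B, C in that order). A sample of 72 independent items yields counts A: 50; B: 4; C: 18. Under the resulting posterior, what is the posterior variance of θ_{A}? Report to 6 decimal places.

0.002866

The Dirichlet prior is conjugate to the Multinomial likelihood: each posterior αⱼ = prior αⱼ + observed count nⱼ.
Posterior concentration: (50.8, 4.8, 23.8), total = 79.4.
Var[θ_j] = α_j(Σα−α_j)/((Σα)²(Σα+1)) = 50.8·28.6/(79.4²·80.4) = 0.002866.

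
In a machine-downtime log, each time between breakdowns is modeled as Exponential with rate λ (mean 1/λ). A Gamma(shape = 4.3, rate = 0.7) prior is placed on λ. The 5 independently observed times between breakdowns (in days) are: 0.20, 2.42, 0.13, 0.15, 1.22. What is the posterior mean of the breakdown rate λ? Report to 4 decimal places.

With a Gamma(shape α, rate β) prior on the exponential rate λ, the posterior after n observations with total T = Σxᵢ is Gamma(α+n, β+T).
Sum of observations T = 4.12 days; n = 5.
Posterior: Gamma(4.3+5, 0.7+4.12) = Gamma(9.3, 4.82).
Posterior mean of λ = α/β = 9.3/4.82 = 1.9295.

1.9295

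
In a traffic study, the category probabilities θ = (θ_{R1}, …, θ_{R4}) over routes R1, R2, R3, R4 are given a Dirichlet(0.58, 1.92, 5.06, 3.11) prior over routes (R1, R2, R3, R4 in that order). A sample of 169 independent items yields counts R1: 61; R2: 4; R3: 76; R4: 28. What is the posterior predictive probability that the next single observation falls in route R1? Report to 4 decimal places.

The Dirichlet prior is conjugate to the Multinomial likelihood: each posterior αⱼ = prior αⱼ + observed count nⱼ.
Posterior concentration: (61.58, 5.92, 81.06, 31.11), total = 179.67.
P(next = R1 | data) = α_{R1}/Σα = 0.3427.

0.3427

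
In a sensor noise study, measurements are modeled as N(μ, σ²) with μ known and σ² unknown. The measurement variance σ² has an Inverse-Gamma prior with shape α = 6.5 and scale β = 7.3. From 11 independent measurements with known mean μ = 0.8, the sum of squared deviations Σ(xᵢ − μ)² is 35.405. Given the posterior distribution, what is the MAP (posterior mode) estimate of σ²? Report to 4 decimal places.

With known mean μ and an Inverse-Gamma(α, β) prior on σ², the Normal likelihood is conjugate: posterior is Inv-Gamma(α + n/2, β + Σ(xᵢ−μ)²/2).
Posterior: Inv-Gamma(6.5 + 11/2, 7.3 + 35.405/2) = Inv-Gamma(12.00, 25.0025).
Mode = β/(α+1) = 25.0025/13.00 = 1.9233.

1.9233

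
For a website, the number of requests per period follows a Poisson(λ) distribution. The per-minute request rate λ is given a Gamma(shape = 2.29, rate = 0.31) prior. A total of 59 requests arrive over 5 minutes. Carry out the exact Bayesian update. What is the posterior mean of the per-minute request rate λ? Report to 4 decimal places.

11.5424

With a Gamma(shape α, rate β) prior, the Poisson likelihood is conjugate: the posterior is Gamma(α + ΣXᵢ, β + n).
Posterior: Gamma(α+S, β+n) = Gamma(2.29+59, 0.31+5) = Gamma(61.29, 5.31).
Posterior mean = α/β = 61.29/5.31 = 11.5424.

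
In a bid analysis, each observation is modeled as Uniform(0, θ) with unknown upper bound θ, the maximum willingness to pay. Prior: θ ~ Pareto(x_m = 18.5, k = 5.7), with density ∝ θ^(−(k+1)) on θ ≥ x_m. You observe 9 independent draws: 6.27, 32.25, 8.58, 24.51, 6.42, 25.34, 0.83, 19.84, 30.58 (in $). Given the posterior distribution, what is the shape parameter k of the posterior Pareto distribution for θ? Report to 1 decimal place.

A Pareto(scale x_m, shape k) prior on the upper bound θ of Uniform(0, θ) is conjugate: posterior is Pareto(max(x_m, max xᵢ), k + n).
Sample maximum = 32.25; prior scale x_m = 18.5 → posterior scale = max = 32.25.
Posterior shape = 5.7 + 9 = 14.7.
Posterior shape k = 14.7.

14.7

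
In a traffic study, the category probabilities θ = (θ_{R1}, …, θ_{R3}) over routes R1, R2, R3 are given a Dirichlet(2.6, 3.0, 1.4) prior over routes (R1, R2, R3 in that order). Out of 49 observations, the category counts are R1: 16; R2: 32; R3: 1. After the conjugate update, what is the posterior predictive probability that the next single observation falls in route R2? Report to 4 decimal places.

0.6250

The Dirichlet prior is conjugate to the Multinomial likelihood: each posterior αⱼ = prior αⱼ + observed count nⱼ.
Posterior concentration: (18.6, 35.0, 2.4), total = 56.0.
P(next = R2 | data) = α_{R2}/Σα = 0.6250.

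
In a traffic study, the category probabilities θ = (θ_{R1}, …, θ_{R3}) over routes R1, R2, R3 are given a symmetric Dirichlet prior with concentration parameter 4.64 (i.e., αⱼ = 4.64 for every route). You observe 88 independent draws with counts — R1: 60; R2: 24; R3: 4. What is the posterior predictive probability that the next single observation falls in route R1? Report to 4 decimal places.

0.6342

The Dirichlet prior is conjugate to the Multinomial likelihood: each posterior αⱼ = prior αⱼ + observed count nⱼ.
Posterior concentration: (64.64, 28.64, 8.64), total = 101.92.
P(next = R1 | data) = α_{R1}/Σα = 0.6342.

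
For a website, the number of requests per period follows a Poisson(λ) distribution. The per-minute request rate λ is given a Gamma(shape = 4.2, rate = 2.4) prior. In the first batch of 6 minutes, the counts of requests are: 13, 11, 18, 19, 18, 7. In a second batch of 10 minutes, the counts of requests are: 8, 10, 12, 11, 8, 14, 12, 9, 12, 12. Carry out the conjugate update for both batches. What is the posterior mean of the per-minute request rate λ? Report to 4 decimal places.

With a Gamma(shape α, rate β) prior, the Poisson likelihood is conjugate: the posterior is Gamma(α + ΣXᵢ, β + n).
Batch 1: sum of counts S = 86 over n = 6 minutes.
After batch 1: Gamma(α+S, β+n) = Gamma(4.2+86, 2.4+6) = Gamma(90.2, 8.4).
Batch 2: sum of counts S = 108 over n = 10 minutes.
After batch 2: Gamma(α+S, β+n) = Gamma(90.2+108, 8.4+10) = Gamma(198.2, 18.4).
Posterior mean = α/β = 198.2/18.4 = 10.7717.

10.7717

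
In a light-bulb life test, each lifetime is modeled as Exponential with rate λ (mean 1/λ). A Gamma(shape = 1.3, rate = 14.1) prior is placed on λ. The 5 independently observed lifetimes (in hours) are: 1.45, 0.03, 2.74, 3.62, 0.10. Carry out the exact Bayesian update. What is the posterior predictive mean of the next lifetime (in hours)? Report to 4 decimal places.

4.1585

With a Gamma(shape α, rate β) prior on the exponential rate λ, the posterior after n observations with total T = Σxᵢ is Gamma(α+n, β+T).
Sum of observations T = 7.94 hours; n = 5.
Posterior: Gamma(1.3+5, 14.1+7.94) = Gamma(6.3, 22.04).
The predictive distribution for the next observation is Lomax; its mean is β/(α−1) = 22.04/5.3 = 4.1585.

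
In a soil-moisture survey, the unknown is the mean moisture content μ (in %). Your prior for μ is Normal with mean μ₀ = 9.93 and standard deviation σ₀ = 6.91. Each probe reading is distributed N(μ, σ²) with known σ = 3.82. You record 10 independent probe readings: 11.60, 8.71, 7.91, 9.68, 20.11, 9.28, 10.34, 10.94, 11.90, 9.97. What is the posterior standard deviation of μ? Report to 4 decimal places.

For Normal data with known variance σ², a Normal(μ₀, σ₀²) prior on μ is conjugate. Posterior precision = 1/σ₀² + n/σ²; posterior mean is the precision-weighted average of μ₀ and x̄.
σ₀² = 6.91² = 47.7481, σ² = 3.82² = 14.5924; σ² + n·σ₀² = 14.5924 + 10·47.7481 = 492.0734.
Posterior precision = 1/σ₀² + n/σ² = 1/47.7481 + 10/14.5924 = (σ² + n·σ₀²)/(σ₀²σ²) = 492.0734/(47.7481·14.5924); posterior variance σₙ² = σ₀²σ²/(σ² + n·σ₀²) = 47.7481·14.5924/492.0734 = 1.415966.
Posterior SD = √σₙ² = √(47.7481·14.5924/492.0734) = 1.1899.

1.1899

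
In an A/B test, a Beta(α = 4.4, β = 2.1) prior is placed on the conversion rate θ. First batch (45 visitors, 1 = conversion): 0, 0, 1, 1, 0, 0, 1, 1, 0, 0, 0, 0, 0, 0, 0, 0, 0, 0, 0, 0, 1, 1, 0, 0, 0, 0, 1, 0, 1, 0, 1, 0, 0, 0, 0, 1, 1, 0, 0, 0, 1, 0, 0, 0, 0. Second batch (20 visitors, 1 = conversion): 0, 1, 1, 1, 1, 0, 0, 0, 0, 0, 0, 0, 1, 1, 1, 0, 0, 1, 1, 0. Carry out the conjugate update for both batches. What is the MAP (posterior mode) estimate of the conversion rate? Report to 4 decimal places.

The Beta prior is conjugate to a Binomial/Bernoulli likelihood; the update adds successes to α and failures to β.
After batch 1: Beta(4.4+12, 2.1+33) = Beta(16.4, 35.1).
After batch 2: Beta(16.4+9, 35.1+11) = Beta(25.4, 46.1).
Mode of Beta(a,b) for a,b>1 is (a−1)/(a+b−2) = 24.4/69.5 = 0.3511.

0.3511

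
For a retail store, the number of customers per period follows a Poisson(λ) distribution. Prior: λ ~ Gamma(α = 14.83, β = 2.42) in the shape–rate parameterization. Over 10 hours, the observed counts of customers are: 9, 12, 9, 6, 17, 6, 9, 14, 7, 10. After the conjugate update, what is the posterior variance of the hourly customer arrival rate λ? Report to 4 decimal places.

0.7379

With a Gamma(shape α, rate β) prior, the Poisson likelihood is conjugate: the posterior is Gamma(α + ΣXᵢ, β + n).
Sum of counts S = 99 over n = 10 hours.
Posterior: Gamma(α+S, β+n) = Gamma(14.83+99, 2.42+10) = Gamma(113.83, 12.42).
Var = α/β² = 113.83/12.42² = 0.7379.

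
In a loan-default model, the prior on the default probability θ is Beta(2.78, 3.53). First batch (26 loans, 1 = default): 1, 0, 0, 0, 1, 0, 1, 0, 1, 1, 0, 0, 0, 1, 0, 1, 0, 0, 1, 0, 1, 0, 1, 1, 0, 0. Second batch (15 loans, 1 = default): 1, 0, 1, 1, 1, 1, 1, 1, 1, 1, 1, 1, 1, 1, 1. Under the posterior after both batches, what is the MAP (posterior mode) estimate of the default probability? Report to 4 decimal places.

0.5910

The Beta prior is conjugate to a Binomial/Bernoulli likelihood; the update adds successes to α and failures to β.
After batch 1: Beta(2.78+11, 3.53+15) = Beta(13.78, 18.53).
After batch 2: Beta(13.78+14, 18.53+1) = Beta(27.78, 19.53).
Mode of Beta(a,b) for a,b>1 is (a−1)/(a+b−2) = 26.78/45.31 = 0.5910.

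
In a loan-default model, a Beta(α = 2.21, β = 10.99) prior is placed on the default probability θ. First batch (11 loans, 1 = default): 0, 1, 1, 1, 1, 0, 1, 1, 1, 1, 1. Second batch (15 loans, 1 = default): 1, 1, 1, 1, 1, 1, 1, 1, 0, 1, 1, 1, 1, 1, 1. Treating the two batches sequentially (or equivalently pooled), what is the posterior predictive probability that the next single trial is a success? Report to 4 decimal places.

0.6431

The Beta prior is conjugate to a Binomial/Bernoulli likelihood; the update adds successes to α and failures to β.
After batch 1: Beta(2.21+9, 10.99+2) = Beta(11.21, 12.99).
After batch 2: Beta(11.21+14, 12.99+1) = Beta(25.21, 13.99).
For a single future Bernoulli trial, P(success | data) = α/(α+β) = 0.6431.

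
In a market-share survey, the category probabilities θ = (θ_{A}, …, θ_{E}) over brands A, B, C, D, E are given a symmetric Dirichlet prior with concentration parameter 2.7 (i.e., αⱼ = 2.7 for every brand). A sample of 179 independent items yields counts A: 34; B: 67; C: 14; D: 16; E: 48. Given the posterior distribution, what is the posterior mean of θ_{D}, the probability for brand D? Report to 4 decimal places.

0.0971

The Dirichlet prior is conjugate to the Multinomial likelihood: each posterior αⱼ = prior αⱼ + observed count nⱼ.
Posterior concentration: (36.7, 69.7, 16.7, 18.7, 50.7), total = 192.5.
E[θ_{D}|data] = α_{D}/Σα = 18.7/192.5 = 0.0971.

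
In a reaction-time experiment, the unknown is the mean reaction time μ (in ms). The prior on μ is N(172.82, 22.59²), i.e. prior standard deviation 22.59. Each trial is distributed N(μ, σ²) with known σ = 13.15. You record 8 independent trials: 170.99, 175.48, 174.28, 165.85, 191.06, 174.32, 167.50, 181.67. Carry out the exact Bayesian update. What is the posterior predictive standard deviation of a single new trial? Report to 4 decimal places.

For Normal data with known variance σ², a Normal(μ₀, σ₀²) prior on μ is conjugate. Posterior precision = 1/σ₀² + n/σ²; posterior mean is the precision-weighted average of μ₀ and x̄.
σ₀² = 22.59² = 510.3081, σ² = 13.15² = 172.9225; σ² + n·σ₀² = 172.9225 + 8·510.3081 = 4255.3873.
Posterior precision = 1/σ₀² + n/σ² = 1/510.3081 + 8/172.9225 = (σ² + n·σ₀²)/(σ₀²σ²) = 4255.3873/(510.3081·172.9225); posterior variance σₙ² = σ₀²σ²/(σ² + n·σ₀²) = 510.3081·172.9225/4255.3873 = 20.736950.
Predictive variance for one new observation = σₙ² + σ² = 510.3081·172.9225/4255.3873 + 172.9225 = σ²·(σ₀² + 4255.3873)/4255.3873 = 172.9225·4765.6954/4255.3873 = 193.659450; SD = √(172.9225·4765.6954/4255.3873) = 13.9162.

13.9162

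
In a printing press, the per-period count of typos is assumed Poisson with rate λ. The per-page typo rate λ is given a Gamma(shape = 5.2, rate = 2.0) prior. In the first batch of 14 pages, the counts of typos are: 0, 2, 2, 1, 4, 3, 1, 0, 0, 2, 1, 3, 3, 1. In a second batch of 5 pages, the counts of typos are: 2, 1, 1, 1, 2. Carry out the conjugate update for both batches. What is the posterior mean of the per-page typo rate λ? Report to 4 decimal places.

1.6762

With a Gamma(shape α, rate β) prior, the Poisson likelihood is conjugate: the posterior is Gamma(α + ΣXᵢ, β + n).
Batch 1: sum of counts S = 23 over n = 14 pages.
After batch 1: Gamma(α+S, β+n) = Gamma(5.2+23, 2.0+14) = Gamma(28.2, 16.0).
Batch 2: sum of counts S = 7 over n = 5 pages.
After batch 2: Gamma(α+S, β+n) = Gamma(28.2+7, 16.0+5) = Gamma(35.2, 21.0).
Posterior mean = α/β = 35.2/21.0 = 1.6762.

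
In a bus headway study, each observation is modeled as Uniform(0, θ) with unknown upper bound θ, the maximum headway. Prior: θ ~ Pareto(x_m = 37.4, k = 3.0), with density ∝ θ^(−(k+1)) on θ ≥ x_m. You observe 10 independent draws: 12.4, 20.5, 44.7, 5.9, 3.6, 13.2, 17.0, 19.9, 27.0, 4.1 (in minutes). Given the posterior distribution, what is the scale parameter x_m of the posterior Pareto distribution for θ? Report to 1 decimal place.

A Pareto(scale x_m, shape k) prior on the upper bound θ of Uniform(0, θ) is conjugate: posterior is Pareto(max(x_m, max xᵢ), k + n).
Sample maximum = 44.7; prior scale x_m = 37.4 → posterior scale = max = 44.7.
Posterior shape = 3.0 + 10 = 13.0.
Posterior scale x_m = 44.7.

44.7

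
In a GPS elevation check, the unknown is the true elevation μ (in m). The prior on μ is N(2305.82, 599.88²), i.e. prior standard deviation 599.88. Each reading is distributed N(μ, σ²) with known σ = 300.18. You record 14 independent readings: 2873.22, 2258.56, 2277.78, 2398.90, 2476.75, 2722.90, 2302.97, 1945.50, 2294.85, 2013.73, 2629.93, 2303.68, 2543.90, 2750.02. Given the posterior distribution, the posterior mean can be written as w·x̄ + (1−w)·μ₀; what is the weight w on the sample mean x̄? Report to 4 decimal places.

For Normal data with known variance σ², a Normal(μ₀, σ₀²) prior on μ is conjugate. Posterior precision = 1/σ₀² + n/σ²; posterior mean is the precision-weighted average of μ₀ and x̄.
σ₀² = 599.88² = 359856.0144, σ² = 300.18² = 90108.0324. Prior precision 1/σ₀² = 1/359856.0144; data precision n/σ² = 14/90108.0324.
w = (n/σ²)/(1/σ₀² + n/σ²) = n·σ₀²/(σ² + n·σ₀²) = 14·359856.0144/(90108.0324 + 14·359856.0144) = 5037984.2016/5128092.234 = 0.9824.

0.9824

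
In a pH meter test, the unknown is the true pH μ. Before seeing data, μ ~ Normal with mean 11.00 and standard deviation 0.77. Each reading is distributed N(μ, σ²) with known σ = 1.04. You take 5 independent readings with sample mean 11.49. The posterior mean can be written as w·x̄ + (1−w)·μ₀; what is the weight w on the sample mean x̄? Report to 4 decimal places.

0.7327

For Normal data with known variance σ², a Normal(μ₀, σ₀²) prior on μ is conjugate. Posterior precision = 1/σ₀² + n/σ²; posterior mean is the precision-weighted average of μ₀ and x̄.
σ₀² = 0.77² = 0.5929, σ² = 1.04² = 1.0816. Prior precision 1/σ₀² = 1/0.5929; data precision n/σ² = 5/1.0816.
w = (n/σ²)/(1/σ₀² + n/σ²) = n·σ₀²/(σ² + n·σ₀²) = 5·0.5929/(1.0816 + 5·0.5929) = 2.9645/4.0461 = 0.7327.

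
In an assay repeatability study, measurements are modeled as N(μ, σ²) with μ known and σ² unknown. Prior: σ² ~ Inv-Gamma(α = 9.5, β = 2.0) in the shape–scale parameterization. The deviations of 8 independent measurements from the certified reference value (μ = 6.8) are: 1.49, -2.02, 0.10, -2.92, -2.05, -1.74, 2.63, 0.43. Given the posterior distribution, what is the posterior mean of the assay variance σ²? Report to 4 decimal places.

1.3268

With known mean μ and an Inverse-Gamma(α, β) prior on σ², the Normal likelihood is conjugate: posterior is Inv-Gamma(α + n/2, β + Σ(xᵢ−μ)²/2).
Σ(xᵢ−μ)² = (1.49)² + (-2.02)² + (0.10)² + (-2.92)² + (-2.05)² + (-1.74)² + (2.63)² + (0.43)² = 29.1688.
Posterior: Inv-Gamma(9.5 + 8/2, 2.0 + 29.1688/2) = Inv-Gamma(13.50, 16.58440).
E[σ²|data] = β/(α−1) = 16.58440/12.50 = 1.3268.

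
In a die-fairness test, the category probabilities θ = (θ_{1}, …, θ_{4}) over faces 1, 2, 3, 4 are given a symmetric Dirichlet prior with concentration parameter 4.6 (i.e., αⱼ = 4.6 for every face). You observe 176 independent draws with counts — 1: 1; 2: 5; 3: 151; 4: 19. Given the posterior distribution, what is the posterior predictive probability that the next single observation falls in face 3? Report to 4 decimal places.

0.8004

The Dirichlet prior is conjugate to the Multinomial likelihood: each posterior αⱼ = prior αⱼ + observed count nⱼ.
Posterior concentration: (5.6, 9.6, 155.6, 23.6), total = 194.4.
P(next = 3 | data) = α_{3}/Σα = 0.8004.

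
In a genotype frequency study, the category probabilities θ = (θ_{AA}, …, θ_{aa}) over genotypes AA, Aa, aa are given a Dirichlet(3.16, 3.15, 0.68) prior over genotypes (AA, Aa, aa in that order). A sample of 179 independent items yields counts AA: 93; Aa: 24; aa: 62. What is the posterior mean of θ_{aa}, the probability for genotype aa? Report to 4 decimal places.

The Dirichlet prior is conjugate to the Multinomial likelihood: each posterior αⱼ = prior αⱼ + observed count nⱼ.
Posterior concentration: (96.16, 27.15, 62.68), total = 185.99.
E[θ_{aa}|data] = α_{aa}/Σα = 62.68/185.99 = 0.3370.

0.3370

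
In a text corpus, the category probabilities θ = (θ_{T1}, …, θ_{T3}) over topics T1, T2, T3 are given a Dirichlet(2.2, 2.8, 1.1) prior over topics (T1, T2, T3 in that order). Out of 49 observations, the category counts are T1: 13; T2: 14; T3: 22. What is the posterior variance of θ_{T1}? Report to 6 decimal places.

0.003561

The Dirichlet prior is conjugate to the Multinomial likelihood: each posterior αⱼ = prior αⱼ + observed count nⱼ.
Posterior concentration: (15.2, 16.8, 23.1), total = 55.1.
Var[θ_j] = α_j(Σα−α_j)/((Σα)²(Σα+1)) = 15.2·39.9/(55.1²·56.1) = 0.003561.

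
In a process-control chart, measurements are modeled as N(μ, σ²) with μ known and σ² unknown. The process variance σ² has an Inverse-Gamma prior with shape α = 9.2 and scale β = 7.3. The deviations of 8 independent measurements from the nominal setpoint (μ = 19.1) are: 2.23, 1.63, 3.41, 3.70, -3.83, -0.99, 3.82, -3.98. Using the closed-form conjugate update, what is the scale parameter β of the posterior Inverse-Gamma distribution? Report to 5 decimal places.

With known mean μ and an Inverse-Gamma(α, β) prior on σ², the Normal likelihood is conjugate: posterior is Inv-Gamma(α + n/2, β + Σ(xᵢ−μ)²/2).
Σ(xᵢ−μ)² = (2.23)² + (1.63)² + (3.41)² + (3.70)² + (-3.83)² + (-0.99)² + (3.82)² + (-3.98)² = 79.0297.
Posterior: Inv-Gamma(9.2 + 8/2, 7.3 + 79.0297/2) = Inv-Gamma(13.20, 46.81485).
Posterior β = 46.81485.

46.81485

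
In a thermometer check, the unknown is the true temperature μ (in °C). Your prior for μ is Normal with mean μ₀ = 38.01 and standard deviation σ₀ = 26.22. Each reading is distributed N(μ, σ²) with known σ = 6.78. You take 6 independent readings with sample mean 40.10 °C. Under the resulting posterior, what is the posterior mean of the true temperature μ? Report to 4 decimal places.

40.0770

For Normal data with known variance σ², a Normal(μ₀, σ₀²) prior on μ is conjugate. Posterior precision = 1/σ₀² + n/σ²; posterior mean is the precision-weighted average of μ₀ and x̄.
n·x̄ = 6·40.10 = 240.6.
σ₀² = 26.22² = 687.4884, σ² = 6.78² = 45.9684; σ² + n·σ₀² = 45.9684 + 6·687.4884 = 4170.8988.
Posterior mean = (μ₀/σ₀² + n·x̄/σ²)/(1/σ₀² + n/σ²) = (σ²·μ₀ + σ₀²·n·x̄)/(σ² + n·σ₀²) = (45.9684·38.01 + 687.4884·240.6)/4170.8988 = 167156.967924/4170.8988 = 40.0770.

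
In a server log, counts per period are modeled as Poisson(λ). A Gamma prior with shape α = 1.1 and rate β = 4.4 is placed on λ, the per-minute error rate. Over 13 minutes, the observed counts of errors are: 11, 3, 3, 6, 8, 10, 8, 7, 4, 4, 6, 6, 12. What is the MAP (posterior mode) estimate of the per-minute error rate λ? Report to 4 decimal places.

5.0632

With a Gamma(shape α, rate β) prior, the Poisson likelihood is conjugate: the posterior is Gamma(α + ΣXᵢ, β + n).
Sum of counts S = 88 over n = 13 minutes.
Posterior: Gamma(α+S, β+n) = Gamma(1.1+88, 4.4+13) = Gamma(89.1, 17.4).
Mode of Gamma(α,β) for α≥1 is (α−1)/β = 88.1/17.4 = 5.0632.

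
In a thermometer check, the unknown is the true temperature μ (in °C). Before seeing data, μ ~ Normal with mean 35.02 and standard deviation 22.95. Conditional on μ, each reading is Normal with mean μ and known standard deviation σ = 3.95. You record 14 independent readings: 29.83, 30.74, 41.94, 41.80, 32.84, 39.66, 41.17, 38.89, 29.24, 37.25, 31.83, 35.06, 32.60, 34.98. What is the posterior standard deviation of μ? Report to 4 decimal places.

1.0546

For Normal data with known variance σ², a Normal(μ₀, σ₀²) prior on μ is conjugate. Posterior precision = 1/σ₀² + n/σ²; posterior mean is the precision-weighted average of μ₀ and x̄.
σ₀² = 22.95² = 526.7025, σ² = 3.95² = 15.6025; σ² + n·σ₀² = 15.6025 + 14·526.7025 = 7389.4375.
Posterior precision = 1/σ₀² + n/σ² = 1/526.7025 + 14/15.6025 = (σ² + n·σ₀²)/(σ₀²σ²) = 7389.4375/(526.7025·15.6025); posterior variance σₙ² = σ₀²σ²/(σ² + n·σ₀²) = 526.7025·15.6025/7389.4375 = 1.112111.
Posterior SD = √σₙ² = √(526.7025·15.6025/7389.4375) = 1.0546.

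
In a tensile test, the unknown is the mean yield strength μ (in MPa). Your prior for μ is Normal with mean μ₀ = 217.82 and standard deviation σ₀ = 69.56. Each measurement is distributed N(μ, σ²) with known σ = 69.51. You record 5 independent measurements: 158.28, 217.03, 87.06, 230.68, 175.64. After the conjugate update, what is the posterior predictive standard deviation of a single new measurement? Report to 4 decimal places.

For Normal data with known variance σ², a Normal(μ₀, σ₀²) prior on μ is conjugate. Posterior precision = 1/σ₀² + n/σ²; posterior mean is the precision-weighted average of μ₀ and x̄.
σ₀² = 69.56² = 4838.5936, σ² = 69.51² = 4831.6401; σ² + n·σ₀² = 4831.6401 + 5·4838.5936 = 29024.6081.
Posterior precision = 1/σ₀² + n/σ² = 1/4838.5936 + 5/4831.6401 = (σ² + n·σ₀²)/(σ₀²σ²) = 29024.6081/(4838.5936·4831.6401); posterior variance σₙ² = σ₀²σ²/(σ² + n·σ₀²) = 4838.5936·4831.6401/29024.6081 = 805.466271.
Predictive variance for one new observation = σₙ² + σ² = 4838.5936·4831.6401/29024.6081 + 4831.6401 = σ²·(σ₀² + 29024.6081)/29024.6081 = 4831.6401·33863.2017/29024.6081 = 5637.106371; SD = √(4831.6401·33863.2017/29024.6081) = 75.0807.

75.0807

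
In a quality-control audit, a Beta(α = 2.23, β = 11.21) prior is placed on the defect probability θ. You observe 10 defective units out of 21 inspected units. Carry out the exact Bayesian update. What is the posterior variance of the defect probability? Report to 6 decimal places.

The Beta prior is conjugate to a Binomial/Bernoulli likelihood; the update adds successes to α and failures to β.
Posterior: Beta(α+k, β+n−k) = Beta(2.23+10, 11.21+11) = Beta(12.23, 22.21).
Var = αβ/((α+β)²(α+β+1)) = 12.23·22.21/(34.44²·35.44) = 0.006462.

0.006462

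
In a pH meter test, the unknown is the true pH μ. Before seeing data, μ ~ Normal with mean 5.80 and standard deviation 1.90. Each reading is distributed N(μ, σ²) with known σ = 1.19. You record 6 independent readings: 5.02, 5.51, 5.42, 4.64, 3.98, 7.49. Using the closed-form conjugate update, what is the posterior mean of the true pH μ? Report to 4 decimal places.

For Normal data with known variance σ², a Normal(μ₀, σ₀²) prior on μ is conjugate. Posterior precision = 1/σ₀² + n/σ²; posterior mean is the precision-weighted average of μ₀ and x̄.
Σxᵢ = 5.02 + 5.51 + 5.42 + 4.64 + 3.98 + 7.49 = 32.06, so n·x̄ = 32.06.
σ₀² = 1.90² = 3.61, σ² = 1.19² = 1.4161; σ² + n·σ₀² = 1.4161 + 6·3.61 = 23.0761.
Posterior mean = (μ₀/σ₀² + n·x̄/σ²)/(1/σ₀² + n/σ²) = (σ²·μ₀ + σ₀²·n·x̄)/(σ² + n·σ₀²) = (1.4161·5.80 + 3.61·32.06)/23.0761 = 123.94998/23.0761 = 5.3714.

5.3714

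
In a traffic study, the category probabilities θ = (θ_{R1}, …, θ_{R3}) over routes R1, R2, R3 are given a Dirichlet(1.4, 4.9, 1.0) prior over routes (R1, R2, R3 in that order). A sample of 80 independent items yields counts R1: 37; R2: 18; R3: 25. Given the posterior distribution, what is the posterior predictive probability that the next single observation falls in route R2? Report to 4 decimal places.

0.2623

The Dirichlet prior is conjugate to the Multinomial likelihood: each posterior αⱼ = prior αⱼ + observed count nⱼ.
Posterior concentration: (38.4, 22.9, 26.0), total = 87.3.
P(next = R2 | data) = α_{R2}/Σα = 0.2623.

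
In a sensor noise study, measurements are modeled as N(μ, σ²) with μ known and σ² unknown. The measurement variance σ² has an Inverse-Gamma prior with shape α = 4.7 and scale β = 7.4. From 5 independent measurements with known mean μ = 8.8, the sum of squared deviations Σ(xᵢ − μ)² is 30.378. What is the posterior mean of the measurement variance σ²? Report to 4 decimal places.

3.6434

With known mean μ and an Inverse-Gamma(α, β) prior on σ², the Normal likelihood is conjugate: posterior is Inv-Gamma(α + n/2, β + Σ(xᵢ−μ)²/2).
Posterior: Inv-Gamma(4.7 + 5/2, 7.4 + 30.378/2) = Inv-Gamma(7.20, 22.5890).
E[σ²|data] = β/(α−1) = 22.5890/6.20 = 3.6434.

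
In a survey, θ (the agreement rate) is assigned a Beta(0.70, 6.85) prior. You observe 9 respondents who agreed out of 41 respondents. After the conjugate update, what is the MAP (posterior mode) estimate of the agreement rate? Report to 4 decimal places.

0.1869

The Beta prior is conjugate to a Binomial/Bernoulli likelihood; the update adds successes to α and failures to β.
Posterior: Beta(α+k, β+n−k) = Beta(0.70+9, 6.85+32) = Beta(9.70, 38.85).
Mode of Beta(a,b) for a,b>1 is (a−1)/(a+b−2) = 8.70/46.55 = 0.1869.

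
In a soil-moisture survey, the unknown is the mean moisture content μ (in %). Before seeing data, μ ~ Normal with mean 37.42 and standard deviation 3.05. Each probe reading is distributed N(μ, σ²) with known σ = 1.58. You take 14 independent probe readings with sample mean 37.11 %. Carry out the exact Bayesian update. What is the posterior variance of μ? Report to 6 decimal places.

0.174961

For Normal data with known variance σ², a Normal(μ₀, σ₀²) prior on μ is conjugate. Posterior precision = 1/σ₀² + n/σ²; posterior mean is the precision-weighted average of μ₀ and x̄.
σ₀² = 3.05² = 9.3025, σ² = 1.58² = 2.4964; σ² + n·σ₀² = 2.4964 + 14·9.3025 = 132.7314.
Posterior precision = 1/σ₀² + n/σ² = 1/9.3025 + 14/2.4964 = (σ² + n·σ₀²)/(σ₀²σ²) = 132.7314/(9.3025·2.4964); posterior variance σₙ² = σ₀²σ²/(σ² + n·σ₀²) = 9.3025·2.4964/132.7314 = 0.174961.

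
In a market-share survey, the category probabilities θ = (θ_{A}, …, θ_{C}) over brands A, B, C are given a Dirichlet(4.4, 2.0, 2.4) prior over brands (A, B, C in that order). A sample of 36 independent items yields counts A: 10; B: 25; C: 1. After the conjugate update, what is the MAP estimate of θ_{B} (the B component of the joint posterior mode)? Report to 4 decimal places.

0.6220

The Dirichlet prior is conjugate to the Multinomial likelihood: each posterior αⱼ = prior αⱼ + observed count nⱼ.
Posterior concentration: (14.4, 27.0, 3.4), total = 44.8.
Joint mode component: (α_{B}−1)/(Σα−K) = 26.0/41.8 = 0.6220.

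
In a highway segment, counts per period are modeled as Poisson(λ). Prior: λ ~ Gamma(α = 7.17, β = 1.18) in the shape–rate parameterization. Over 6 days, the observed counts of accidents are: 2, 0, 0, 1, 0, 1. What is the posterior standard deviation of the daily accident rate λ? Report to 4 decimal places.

With a Gamma(shape α, rate β) prior, the Poisson likelihood is conjugate: the posterior is Gamma(α + ΣXᵢ, β + n).
Sum of counts S = 4 over n = 6 days.
Posterior: Gamma(α+S, β+n) = Gamma(7.17+4, 1.18+6) = Gamma(11.17, 7.18).
SD = √α/β = √11.17/7.18 = 0.4655.

0.4655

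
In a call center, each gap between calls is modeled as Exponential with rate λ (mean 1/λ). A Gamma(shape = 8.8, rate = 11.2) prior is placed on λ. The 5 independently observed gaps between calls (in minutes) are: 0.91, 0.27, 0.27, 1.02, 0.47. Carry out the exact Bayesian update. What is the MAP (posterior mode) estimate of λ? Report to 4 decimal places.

0.9052

With a Gamma(shape α, rate β) prior on the exponential rate λ, the posterior after n observations with total T = Σxᵢ is Gamma(α+n, β+T).
Sum of observations T = 2.94 minutes; n = 5.
Posterior: Gamma(8.8+5, 11.2+2.94) = Gamma(13.8, 14.14).
Mode = (α−1)/β = 0.9052.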